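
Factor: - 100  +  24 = - 2^2*19^1 = - 76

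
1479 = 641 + 838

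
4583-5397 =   -  814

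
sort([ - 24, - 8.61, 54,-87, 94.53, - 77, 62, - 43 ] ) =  [ - 87, - 77, - 43 , - 24, - 8.61, 54,62,  94.53]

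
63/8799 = 3/419 = 0.01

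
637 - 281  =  356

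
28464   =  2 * 14232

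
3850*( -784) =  - 3018400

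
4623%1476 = 195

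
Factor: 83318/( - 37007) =-2^1*23^( - 1 ) * 1609^( - 1 )*41659^1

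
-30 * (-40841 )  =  1225230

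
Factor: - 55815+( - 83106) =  - 138921 = - 3^1*46307^1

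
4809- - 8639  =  13448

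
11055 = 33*335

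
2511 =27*93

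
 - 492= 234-726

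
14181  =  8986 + 5195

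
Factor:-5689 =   -  5689^1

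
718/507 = 1 + 211/507  =  1.42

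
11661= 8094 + 3567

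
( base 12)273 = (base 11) 311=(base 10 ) 375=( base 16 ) 177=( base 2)101110111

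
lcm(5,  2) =10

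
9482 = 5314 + 4168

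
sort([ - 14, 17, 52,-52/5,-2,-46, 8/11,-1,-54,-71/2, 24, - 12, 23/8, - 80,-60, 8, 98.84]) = [-80,-60, -54,-46,-71/2, - 14, - 12, - 52/5,-2 ,-1,8/11,23/8,8, 17,24, 52,98.84] 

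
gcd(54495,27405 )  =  315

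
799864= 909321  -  109457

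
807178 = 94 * 8587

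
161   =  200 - 39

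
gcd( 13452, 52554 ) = 114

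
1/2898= 1/2898=0.00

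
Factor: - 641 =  - 641^1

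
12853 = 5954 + 6899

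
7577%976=745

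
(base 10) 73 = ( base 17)45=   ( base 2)1001001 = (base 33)27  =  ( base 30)2D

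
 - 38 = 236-274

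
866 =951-85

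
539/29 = 539/29  =  18.59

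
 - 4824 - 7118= - 11942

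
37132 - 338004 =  - 300872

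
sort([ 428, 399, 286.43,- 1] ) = [ - 1, 286.43,399,  428] 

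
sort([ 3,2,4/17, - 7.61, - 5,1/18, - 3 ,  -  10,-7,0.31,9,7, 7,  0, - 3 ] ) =[ - 10, - 7.61, - 7, - 5, - 3,  -  3,0,1/18,4/17,0.31 , 2,3,7,7, 9]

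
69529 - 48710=20819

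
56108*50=2805400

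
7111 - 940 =6171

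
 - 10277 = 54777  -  65054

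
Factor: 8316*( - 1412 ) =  - 11742192= - 2^4*3^3*7^1*11^1*353^1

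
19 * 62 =1178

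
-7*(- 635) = 4445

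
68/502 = 34/251 =0.14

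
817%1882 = 817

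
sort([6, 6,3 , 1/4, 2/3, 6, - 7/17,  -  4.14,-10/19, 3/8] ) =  [ - 4.14,  -  10/19, - 7/17, 1/4 , 3/8, 2/3, 3, 6,6,6 ] 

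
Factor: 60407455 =5^1 * 47^1*257053^1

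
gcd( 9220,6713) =1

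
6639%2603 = 1433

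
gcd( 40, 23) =1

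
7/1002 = 7/1002 = 0.01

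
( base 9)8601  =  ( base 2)1100010101111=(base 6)45131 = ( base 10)6319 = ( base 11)4825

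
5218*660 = 3443880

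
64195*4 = 256780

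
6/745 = 6/745 = 0.01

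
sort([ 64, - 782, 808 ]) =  [ - 782,  64, 808]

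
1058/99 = 10 + 68/99= 10.69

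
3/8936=3/8936 = 0.00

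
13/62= 13/62 = 0.21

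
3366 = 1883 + 1483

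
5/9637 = 5/9637 = 0.00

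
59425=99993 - 40568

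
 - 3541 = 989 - 4530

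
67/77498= 67/77498= 0.00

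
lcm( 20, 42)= 420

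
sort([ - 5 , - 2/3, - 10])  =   [ - 10  ,-5, - 2/3 ]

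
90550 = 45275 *2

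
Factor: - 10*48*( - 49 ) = 23520 = 2^5*3^1*5^1*7^2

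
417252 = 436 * 957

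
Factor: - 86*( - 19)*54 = 2^2*3^3*19^1*43^1  =  88236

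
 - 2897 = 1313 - 4210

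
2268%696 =180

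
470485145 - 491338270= - 20853125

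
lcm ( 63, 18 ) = 126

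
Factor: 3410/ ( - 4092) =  - 5/6 = - 2^( - 1)*3^( - 1) * 5^1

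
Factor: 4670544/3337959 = 2^4*97303^1 * 1112653^( - 1) = 1556848/1112653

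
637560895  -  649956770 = - 12395875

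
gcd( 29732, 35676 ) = 4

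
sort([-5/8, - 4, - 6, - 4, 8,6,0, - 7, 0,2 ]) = [  -  7 , - 6, - 4, - 4 ,-5/8,0,0,2,6, 8]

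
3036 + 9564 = 12600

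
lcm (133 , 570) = 3990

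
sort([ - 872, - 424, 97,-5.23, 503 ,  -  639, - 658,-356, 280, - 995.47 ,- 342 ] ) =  [ - 995.47, - 872, - 658, - 639,  -  424, - 356,-342,- 5.23, 97,280, 503 ]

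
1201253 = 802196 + 399057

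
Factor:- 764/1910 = - 2^1 * 5^( - 1) = -  2/5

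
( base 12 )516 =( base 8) 1342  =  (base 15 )343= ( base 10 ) 738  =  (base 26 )12a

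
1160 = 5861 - 4701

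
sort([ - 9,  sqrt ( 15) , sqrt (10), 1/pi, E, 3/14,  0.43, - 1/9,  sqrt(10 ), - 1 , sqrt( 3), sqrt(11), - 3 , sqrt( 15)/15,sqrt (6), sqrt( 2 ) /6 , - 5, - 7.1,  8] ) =[ - 9,-7.1, - 5, - 3, - 1, - 1/9 , 3/14, sqrt( 2)/6, sqrt ( 15) /15 , 1/pi,0.43,sqrt(3 ),sqrt (6) , E,sqrt(10 ),  sqrt(10),  sqrt( 11),  sqrt( 15 ), 8]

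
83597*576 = 48151872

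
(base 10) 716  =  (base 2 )1011001100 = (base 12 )4b8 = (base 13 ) 431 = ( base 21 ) 1D2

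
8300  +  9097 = 17397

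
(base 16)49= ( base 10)73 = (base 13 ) 58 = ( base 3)2201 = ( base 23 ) 34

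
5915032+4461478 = 10376510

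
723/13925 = 723/13925 = 0.05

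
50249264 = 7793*6448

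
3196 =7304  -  4108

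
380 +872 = 1252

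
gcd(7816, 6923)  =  1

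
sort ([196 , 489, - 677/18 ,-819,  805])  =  [ - 819, - 677/18,196,489, 805] 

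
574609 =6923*83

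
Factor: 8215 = 5^1*31^1  *53^1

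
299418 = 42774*7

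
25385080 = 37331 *680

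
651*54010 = 35160510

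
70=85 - 15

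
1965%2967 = 1965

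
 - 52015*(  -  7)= 364105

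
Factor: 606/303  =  2^1=2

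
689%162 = 41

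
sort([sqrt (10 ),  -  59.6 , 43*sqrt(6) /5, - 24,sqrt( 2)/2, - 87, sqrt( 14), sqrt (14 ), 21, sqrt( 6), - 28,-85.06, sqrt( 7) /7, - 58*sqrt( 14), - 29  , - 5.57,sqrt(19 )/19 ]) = [- 58*sqrt(14), - 87, - 85.06, - 59.6 ,-29, - 28, - 24, - 5.57, sqrt( 19)/19,sqrt(7 ) /7, sqrt( 2 ) /2, sqrt(6), sqrt( 10 ), sqrt ( 14 ), sqrt( 14), 21 , 43*sqrt( 6 )/5]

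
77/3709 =77/3709 = 0.02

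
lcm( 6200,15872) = 396800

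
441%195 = 51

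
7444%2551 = 2342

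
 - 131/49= - 3 + 16/49=- 2.67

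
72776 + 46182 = 118958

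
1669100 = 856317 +812783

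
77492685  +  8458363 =85951048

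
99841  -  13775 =86066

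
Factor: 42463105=5^1*29^1*292849^1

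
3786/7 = 540 + 6/7 =540.86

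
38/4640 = 19/2320 = 0.01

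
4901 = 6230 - 1329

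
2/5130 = 1/2565  =  0.00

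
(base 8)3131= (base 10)1625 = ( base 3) 2020012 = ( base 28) 221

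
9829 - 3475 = 6354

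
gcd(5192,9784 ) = 8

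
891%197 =103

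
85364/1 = 85364 = 85364.00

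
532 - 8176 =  - 7644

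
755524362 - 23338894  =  732185468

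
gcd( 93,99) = 3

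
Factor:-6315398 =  - 2^1 * 17^1*185747^1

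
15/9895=3/1979  =  0.00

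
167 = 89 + 78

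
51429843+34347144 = 85776987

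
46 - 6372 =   -  6326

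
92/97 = 92/97 =0.95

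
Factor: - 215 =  - 5^1*43^1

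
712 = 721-9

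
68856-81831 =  -12975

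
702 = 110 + 592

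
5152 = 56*92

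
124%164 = 124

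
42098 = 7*6014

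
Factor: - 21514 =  - 2^1*31^1 * 347^1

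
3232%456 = 40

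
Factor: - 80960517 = - 3^2 * 11^1 * 817783^1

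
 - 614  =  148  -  762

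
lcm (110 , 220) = 220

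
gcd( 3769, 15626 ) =1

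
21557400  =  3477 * 6200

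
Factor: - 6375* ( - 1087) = 3^1 * 5^3 * 17^1*1087^1 = 6929625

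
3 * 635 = 1905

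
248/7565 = 248/7565 = 0.03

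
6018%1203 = 3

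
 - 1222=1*(- 1222)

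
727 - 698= 29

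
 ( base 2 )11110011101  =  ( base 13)b6c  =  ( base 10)1949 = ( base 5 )30244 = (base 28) 2DH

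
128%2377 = 128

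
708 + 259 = 967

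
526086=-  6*(-87681 ) 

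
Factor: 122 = 2^1*61^1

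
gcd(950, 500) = 50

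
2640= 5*528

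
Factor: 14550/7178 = 75/37 = 3^1* 5^2*37^(-1 )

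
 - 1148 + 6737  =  5589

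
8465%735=380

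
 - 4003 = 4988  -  8991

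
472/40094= 236/20047 =0.01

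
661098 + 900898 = 1561996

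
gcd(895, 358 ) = 179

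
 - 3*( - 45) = 135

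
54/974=27/487=0.06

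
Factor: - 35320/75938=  - 20/43 = - 2^2*5^1*  43^( - 1)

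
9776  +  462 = 10238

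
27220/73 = 372  +  64/73 = 372.88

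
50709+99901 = 150610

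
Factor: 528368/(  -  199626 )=-264184/99813  =  -2^3*3^( - 1 ) * 7^(  -  3 )*97^( - 1)*  33023^1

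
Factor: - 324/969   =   - 108/323  =  - 2^2*3^3*17^( - 1)*19^( - 1)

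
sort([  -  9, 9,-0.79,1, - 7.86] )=[ - 9, - 7.86, - 0.79,  1,9]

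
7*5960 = 41720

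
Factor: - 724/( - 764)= 181^1*191^(  -  1) = 181/191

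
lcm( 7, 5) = 35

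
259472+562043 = 821515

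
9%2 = 1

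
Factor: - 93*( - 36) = 3348 = 2^2*3^3*31^1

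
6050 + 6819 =12869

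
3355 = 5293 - 1938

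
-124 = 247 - 371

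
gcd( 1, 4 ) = 1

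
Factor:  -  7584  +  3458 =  - 4126 = - 2^1*2063^1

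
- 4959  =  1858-6817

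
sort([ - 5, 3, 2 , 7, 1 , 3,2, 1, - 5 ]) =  [-5,-5, 1,1 , 2, 2, 3, 3, 7 ] 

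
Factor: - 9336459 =- 3^1 * 11^1*23^1 * 12301^1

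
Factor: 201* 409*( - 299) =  -3^1*13^1*23^1*67^1*409^1 = -24580491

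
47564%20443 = 6678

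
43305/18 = 14435/6 = 2405.83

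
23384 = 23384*1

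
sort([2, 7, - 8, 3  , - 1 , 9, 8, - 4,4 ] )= [ - 8, - 4 ,-1,2, 3,4,7, 8 , 9] 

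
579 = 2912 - 2333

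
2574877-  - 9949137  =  12524014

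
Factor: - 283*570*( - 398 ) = 64201380  =  2^2*3^1*5^1*19^1*199^1*283^1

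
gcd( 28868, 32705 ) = 1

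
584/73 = 8= 8.00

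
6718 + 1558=8276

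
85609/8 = 10701 + 1/8  =  10701.12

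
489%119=13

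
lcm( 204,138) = 4692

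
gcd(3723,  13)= 1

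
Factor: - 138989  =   - 23^1 * 6043^1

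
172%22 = 18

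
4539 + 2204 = 6743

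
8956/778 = 4478/389 = 11.51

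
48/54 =8/9 = 0.89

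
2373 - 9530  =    -  7157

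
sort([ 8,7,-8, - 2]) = [ - 8, - 2, 7,8 ]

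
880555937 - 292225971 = 588329966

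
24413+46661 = 71074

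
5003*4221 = 21117663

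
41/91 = 41/91 =0.45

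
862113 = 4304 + 857809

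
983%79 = 35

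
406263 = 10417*39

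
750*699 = 524250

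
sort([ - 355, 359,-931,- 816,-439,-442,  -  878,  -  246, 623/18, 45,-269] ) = [ - 931, - 878 ,- 816, - 442, - 439,  -  355, - 269,  -  246, 623/18, 45,359 ] 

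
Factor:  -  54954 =-2^1*3^2*43^1* 71^1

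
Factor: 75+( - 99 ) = -24 = - 2^3 * 3^1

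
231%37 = 9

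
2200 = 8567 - 6367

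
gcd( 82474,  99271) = 1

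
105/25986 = 35/8662 = 0.00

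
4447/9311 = 4447/9311 = 0.48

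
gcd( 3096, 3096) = 3096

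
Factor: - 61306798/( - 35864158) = 7^1*11^( -2)*101^1*191^1*227^1 *148199^( - 1 ) = 30653399/17932079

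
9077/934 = 9 + 671/934  =  9.72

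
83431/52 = 83431/52 =1604.44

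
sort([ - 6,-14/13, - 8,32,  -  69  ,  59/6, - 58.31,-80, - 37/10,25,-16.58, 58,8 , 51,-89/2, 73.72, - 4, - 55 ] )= [-80, - 69,-58.31,-55, - 89/2, - 16.58, - 8,-6, - 4,-37/10,-14/13,  8, 59/6 , 25 , 32, 51,58,  73.72]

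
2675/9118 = 2675/9118 =0.29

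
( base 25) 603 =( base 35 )328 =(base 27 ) 540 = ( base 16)EA9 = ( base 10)3753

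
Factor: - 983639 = - 101^1*9739^1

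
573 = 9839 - 9266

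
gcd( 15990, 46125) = 615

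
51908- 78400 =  - 26492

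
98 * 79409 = 7782082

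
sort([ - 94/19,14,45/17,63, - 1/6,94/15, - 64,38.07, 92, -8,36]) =[ - 64,  -  8, - 94/19, - 1/6, 45/17,94/15,14,  36, 38.07, 63,  92 ]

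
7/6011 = 7/6011 = 0.00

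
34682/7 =4954 + 4/7 = 4954.57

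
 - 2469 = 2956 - 5425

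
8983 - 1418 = 7565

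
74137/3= 74137/3 = 24712.33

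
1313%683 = 630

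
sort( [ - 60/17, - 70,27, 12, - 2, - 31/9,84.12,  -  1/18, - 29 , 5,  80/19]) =[ - 70, - 29, - 60/17, - 31/9 ,- 2, - 1/18,80/19, 5,12,27 , 84.12]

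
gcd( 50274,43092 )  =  7182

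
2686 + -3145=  - 459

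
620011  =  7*88573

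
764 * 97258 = 74305112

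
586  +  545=1131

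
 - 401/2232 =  - 1 + 1831/2232 = - 0.18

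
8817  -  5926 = 2891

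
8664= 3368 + 5296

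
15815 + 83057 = 98872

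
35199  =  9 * 3911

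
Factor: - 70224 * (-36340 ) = 2^6*3^1 * 5^1*7^1*11^1* 19^1*23^1 * 79^1 = 2551940160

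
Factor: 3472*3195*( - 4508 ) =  - 50007424320 =- 2^6*3^2*5^1 * 7^3*23^1*31^1*71^1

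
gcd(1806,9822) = 6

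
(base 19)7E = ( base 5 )1042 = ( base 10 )147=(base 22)6F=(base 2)10010011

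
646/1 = 646 = 646.00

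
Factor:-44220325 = -5^2*83^1*101^1*211^1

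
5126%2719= 2407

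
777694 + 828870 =1606564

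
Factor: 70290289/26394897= 3^ (-1)*17^(-1)*517547^( - 1)*70290289^1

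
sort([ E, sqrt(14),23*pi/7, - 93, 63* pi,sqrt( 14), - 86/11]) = [ - 93,  -  86/11, E, sqrt( 14), sqrt( 14 ), 23*pi/7,63*pi]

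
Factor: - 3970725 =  - 3^1 * 5^2*11^1 * 4813^1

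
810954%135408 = 133914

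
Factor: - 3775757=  - 3775757^1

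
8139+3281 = 11420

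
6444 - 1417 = 5027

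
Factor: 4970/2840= 2^( - 2)  *7^1 =7/4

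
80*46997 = 3759760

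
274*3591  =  983934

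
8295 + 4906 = 13201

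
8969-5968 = 3001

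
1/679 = 1/679 = 0.00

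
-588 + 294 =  - 294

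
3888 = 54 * 72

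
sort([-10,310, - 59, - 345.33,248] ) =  [  -  345.33, - 59, - 10,248  ,  310] 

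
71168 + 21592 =92760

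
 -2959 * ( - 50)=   147950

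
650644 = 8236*79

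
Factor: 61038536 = 2^3*13^1*586909^1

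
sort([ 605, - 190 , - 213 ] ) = [ - 213,  -  190,605 ]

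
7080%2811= 1458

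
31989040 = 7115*4496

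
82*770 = 63140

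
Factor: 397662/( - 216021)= - 2^1*13^( - 1)  *29^ ( - 1 )*347^1 = - 694/377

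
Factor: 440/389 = 2^3*5^1*11^1*389^( - 1)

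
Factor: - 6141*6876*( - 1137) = 2^2*3^4 * 23^1*89^1*191^1*379^1 = 48010411692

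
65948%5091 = 4856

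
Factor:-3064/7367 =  - 2^3*53^( - 1 )*139^( - 1 )*383^1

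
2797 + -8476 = -5679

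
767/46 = 16 + 31/46 = 16.67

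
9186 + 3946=13132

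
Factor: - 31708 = -2^2*7927^1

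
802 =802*1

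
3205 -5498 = -2293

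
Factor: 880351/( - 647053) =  - 11^( - 1 )*59^(-1 )*883^1=- 883/649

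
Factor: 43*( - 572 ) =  - 24596 = - 2^2*11^1*13^1*43^1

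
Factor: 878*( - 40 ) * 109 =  - 2^4*5^1*109^1 * 439^1 = -  3828080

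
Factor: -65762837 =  - 7^1*9394691^1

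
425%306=119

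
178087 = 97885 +80202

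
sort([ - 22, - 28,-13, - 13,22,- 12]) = [ - 28, - 22, - 13,  -  13, - 12 , 22] 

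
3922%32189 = 3922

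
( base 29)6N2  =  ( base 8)13123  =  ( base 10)5715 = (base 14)2123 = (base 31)5tb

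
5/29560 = 1/5912 = 0.00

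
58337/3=19445 + 2/3 = 19445.67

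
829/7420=829/7420 = 0.11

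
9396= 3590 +5806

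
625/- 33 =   -  625/33 = -18.94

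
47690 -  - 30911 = 78601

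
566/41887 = 566/41887 = 0.01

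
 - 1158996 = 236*( - 4911)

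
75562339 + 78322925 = 153885264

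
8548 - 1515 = 7033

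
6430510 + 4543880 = 10974390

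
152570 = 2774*55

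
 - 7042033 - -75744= - 6966289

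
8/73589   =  8/73589 = 0.00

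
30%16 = 14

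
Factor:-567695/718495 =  - 113539^1*143699^(-1 ) = - 113539/143699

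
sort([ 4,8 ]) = [ 4 , 8 ] 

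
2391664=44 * 54356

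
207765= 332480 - 124715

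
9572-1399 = 8173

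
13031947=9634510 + 3397437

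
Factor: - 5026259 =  - 7^1*23^1 * 31219^1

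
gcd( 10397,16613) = 37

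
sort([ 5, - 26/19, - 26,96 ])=[ - 26, - 26/19, 5, 96]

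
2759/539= 2759/539 = 5.12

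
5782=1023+4759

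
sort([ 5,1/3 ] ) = [ 1/3, 5 ] 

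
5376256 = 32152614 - 26776358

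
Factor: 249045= 3^1*5^1* 16603^1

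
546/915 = 182/305 = 0.60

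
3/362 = 3/362  =  0.01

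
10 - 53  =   -43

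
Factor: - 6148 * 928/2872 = - 2^4*29^2*53^1*359^(-1) = - 713168/359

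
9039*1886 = 17047554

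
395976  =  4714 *84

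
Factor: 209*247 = 11^1*13^1*19^2  =  51623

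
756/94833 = 84/10537 = 0.01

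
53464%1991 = 1698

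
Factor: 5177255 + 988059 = 2^1 * 3082657^1 = 6165314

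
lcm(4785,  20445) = 224895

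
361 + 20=381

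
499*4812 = 2401188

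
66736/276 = 241 + 55/69  =  241.80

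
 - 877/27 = -33 + 14/27= - 32.48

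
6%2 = 0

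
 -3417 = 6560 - 9977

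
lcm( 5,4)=20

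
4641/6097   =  51/67= 0.76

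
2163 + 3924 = 6087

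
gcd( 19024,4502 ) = 2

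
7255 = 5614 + 1641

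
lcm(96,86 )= 4128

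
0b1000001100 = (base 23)mi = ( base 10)524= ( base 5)4044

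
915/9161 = 915/9161 = 0.10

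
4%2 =0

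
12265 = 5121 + 7144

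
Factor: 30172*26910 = 2^3*3^2*5^1*13^1 *19^1*23^1*397^1 = 811928520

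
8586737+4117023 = 12703760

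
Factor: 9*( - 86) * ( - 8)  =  2^4*3^2 * 43^1=   6192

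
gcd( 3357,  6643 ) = 1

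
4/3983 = 4/3983 = 0.00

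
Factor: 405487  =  405487^1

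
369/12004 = 369/12004 = 0.03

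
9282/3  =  3094 = 3094.00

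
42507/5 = 8501 +2/5=8501.40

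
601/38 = 15 + 31/38 = 15.82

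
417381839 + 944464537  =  1361846376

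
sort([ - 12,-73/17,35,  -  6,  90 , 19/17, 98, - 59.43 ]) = [ - 59.43, - 12,-6, -73/17,19/17,  35, 90,  98 ]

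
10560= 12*880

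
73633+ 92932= 166565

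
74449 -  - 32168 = 106617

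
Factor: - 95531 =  - 95531^1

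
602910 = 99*6090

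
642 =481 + 161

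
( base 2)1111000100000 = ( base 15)2442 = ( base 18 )15e8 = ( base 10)7712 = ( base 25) C8C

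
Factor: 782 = 2^1*17^1 *23^1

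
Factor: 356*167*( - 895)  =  - 2^2*5^1*89^1*167^1 * 179^1 = - 53209540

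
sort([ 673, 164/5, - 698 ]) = [-698, 164/5,673] 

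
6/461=6/461 = 0.01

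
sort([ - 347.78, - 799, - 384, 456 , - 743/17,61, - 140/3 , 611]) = [ - 799, - 384, -347.78 ,  -  140/3,  -  743/17, 61,456,611]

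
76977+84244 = 161221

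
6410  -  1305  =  5105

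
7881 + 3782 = 11663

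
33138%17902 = 15236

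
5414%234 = 32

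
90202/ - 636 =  - 45101/318 = -  141.83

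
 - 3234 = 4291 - 7525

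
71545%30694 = 10157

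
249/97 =249/97 = 2.57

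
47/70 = 47/70= 0.67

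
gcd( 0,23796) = 23796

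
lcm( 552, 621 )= 4968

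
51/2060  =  51/2060 = 0.02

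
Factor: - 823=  - 823^1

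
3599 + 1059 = 4658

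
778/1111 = 778/1111 = 0.70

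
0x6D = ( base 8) 155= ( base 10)109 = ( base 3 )11001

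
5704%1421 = 20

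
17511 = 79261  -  61750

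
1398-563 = 835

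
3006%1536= 1470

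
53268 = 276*193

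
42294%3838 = 76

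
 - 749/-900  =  749/900= 0.83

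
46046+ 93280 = 139326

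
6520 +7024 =13544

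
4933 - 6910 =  - 1977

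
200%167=33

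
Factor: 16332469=2969^1*5501^1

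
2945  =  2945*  1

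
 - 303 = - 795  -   - 492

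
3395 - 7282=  - 3887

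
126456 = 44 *2874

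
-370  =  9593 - 9963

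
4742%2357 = 28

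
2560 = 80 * 32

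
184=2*92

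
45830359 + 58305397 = 104135756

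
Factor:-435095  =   - 5^1*173^1 * 503^1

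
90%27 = 9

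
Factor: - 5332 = - 2^2*31^1*43^1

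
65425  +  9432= 74857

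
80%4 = 0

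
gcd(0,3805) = 3805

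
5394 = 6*899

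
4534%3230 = 1304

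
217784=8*27223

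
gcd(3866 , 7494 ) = 2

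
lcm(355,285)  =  20235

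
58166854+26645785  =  84812639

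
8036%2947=2142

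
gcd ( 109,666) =1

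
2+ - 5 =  - 3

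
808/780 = 1 + 7/195 = 1.04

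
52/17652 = 13/4413 = 0.00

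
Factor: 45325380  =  2^2*3^1*5^1 *409^1*1847^1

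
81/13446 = 1/166 = 0.01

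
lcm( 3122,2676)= 18732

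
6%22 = 6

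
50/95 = 10/19  =  0.53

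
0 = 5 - 5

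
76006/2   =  38003= 38003.00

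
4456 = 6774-2318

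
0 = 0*63993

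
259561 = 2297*113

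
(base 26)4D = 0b1110101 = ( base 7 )225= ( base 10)117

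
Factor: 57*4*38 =2^3*3^1*19^2 = 8664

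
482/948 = 241/474 = 0.51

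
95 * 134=12730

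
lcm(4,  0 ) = 0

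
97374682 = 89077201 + 8297481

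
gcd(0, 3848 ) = 3848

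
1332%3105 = 1332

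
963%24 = 3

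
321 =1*321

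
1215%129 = 54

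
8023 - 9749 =  -  1726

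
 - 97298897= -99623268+2324371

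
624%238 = 148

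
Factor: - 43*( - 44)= 2^2 * 11^1*43^1 = 1892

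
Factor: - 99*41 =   -  4059 =-3^2* 11^1*41^1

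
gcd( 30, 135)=15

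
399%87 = 51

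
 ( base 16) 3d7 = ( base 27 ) 19B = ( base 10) 983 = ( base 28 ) 173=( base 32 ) un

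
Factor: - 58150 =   -  2^1*5^2*1163^1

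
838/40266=419/20133 = 0.02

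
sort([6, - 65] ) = [ - 65,6]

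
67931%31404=5123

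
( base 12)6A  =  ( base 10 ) 82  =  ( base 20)42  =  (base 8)122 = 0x52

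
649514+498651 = 1148165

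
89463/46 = 1944  +  39/46 = 1944.85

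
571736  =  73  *7832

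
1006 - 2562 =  - 1556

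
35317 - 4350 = 30967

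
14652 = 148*99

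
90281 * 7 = 631967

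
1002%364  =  274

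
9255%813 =312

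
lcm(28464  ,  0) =0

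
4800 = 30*160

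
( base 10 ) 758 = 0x2f6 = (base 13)464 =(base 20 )1HI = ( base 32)nm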